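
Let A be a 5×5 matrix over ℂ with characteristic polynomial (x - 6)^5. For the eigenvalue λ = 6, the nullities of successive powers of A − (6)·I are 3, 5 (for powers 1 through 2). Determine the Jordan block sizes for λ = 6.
Block sizes for λ = 6: [2, 2, 1]

From the dimensions of kernels of powers, the number of Jordan blocks of size at least j is d_j − d_{j−1} where d_j = dim ker(N^j) (with d_0 = 0). Computing the differences gives [3, 2].
The number of blocks of size exactly k is (#blocks of size ≥ k) − (#blocks of size ≥ k + 1), so the partition is: 1 block(s) of size 1, 2 block(s) of size 2.
In nonincreasing order the block sizes are [2, 2, 1].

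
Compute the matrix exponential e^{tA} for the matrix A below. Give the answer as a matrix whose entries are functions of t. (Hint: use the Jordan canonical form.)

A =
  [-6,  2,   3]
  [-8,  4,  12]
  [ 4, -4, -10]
e^{tA} =
  [-2*t*exp(-4*t) + exp(-4*t), 2*t*exp(-4*t), 3*t*exp(-4*t)]
  [-8*t*exp(-4*t), 8*t*exp(-4*t) + exp(-4*t), 12*t*exp(-4*t)]
  [4*t*exp(-4*t), -4*t*exp(-4*t), -6*t*exp(-4*t) + exp(-4*t)]

Strategy: write A = P · J · P⁻¹ where J is a Jordan canonical form, so e^{tA} = P · e^{tJ} · P⁻¹, and e^{tJ} can be computed block-by-block.

A has Jordan form
J =
  [-4,  1,  0]
  [ 0, -4,  0]
  [ 0,  0, -4]
(up to reordering of blocks).

Per-block formulas:
  For a 1×1 block at λ = -4: exp(t · [-4]) = [e^(-4t)].
  For a 2×2 Jordan block J_2(-4): exp(t · J_2(-4)) = e^(-4t)·(I + t·N), where N is the 2×2 nilpotent shift.

After assembling e^{tJ} and conjugating by P, we get:

e^{tA} =
  [-2*t*exp(-4*t) + exp(-4*t), 2*t*exp(-4*t), 3*t*exp(-4*t)]
  [-8*t*exp(-4*t), 8*t*exp(-4*t) + exp(-4*t), 12*t*exp(-4*t)]
  [4*t*exp(-4*t), -4*t*exp(-4*t), -6*t*exp(-4*t) + exp(-4*t)]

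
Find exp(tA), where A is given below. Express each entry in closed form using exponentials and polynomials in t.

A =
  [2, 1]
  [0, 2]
e^{tA} =
  [exp(2*t), t*exp(2*t)]
  [0, exp(2*t)]

Strategy: write A = P · J · P⁻¹ where J is a Jordan canonical form, so e^{tA} = P · e^{tJ} · P⁻¹, and e^{tJ} can be computed block-by-block.

A has Jordan form
J =
  [2, 1]
  [0, 2]
(up to reordering of blocks).

Per-block formulas:
  For a 2×2 Jordan block J_2(2): exp(t · J_2(2)) = e^(2t)·(I + t·N), where N is the 2×2 nilpotent shift.

After assembling e^{tJ} and conjugating by P, we get:

e^{tA} =
  [exp(2*t), t*exp(2*t)]
  [0, exp(2*t)]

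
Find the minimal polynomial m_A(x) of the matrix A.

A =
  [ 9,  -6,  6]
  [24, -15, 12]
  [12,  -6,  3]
x^2 - 9

The characteristic polynomial is χ_A(x) = (x - 3)*(x + 3)^2, so the eigenvalues are known. The minimal polynomial is
  m_A(x) = Π_λ (x − λ)^{k_λ}
where k_λ is the size of the *largest* Jordan block for λ (equivalently, the smallest k with (A − λI)^k v = 0 for every generalised eigenvector v of λ).

  λ = -3: largest Jordan block has size 1, contributing (x + 3)
  λ = 3: largest Jordan block has size 1, contributing (x − 3)

So m_A(x) = (x - 3)*(x + 3) = x^2 - 9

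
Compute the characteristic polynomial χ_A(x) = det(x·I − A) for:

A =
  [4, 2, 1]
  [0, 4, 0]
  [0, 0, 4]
x^3 - 12*x^2 + 48*x - 64

Expanding det(x·I − A) (e.g. by cofactor expansion or by noting that A is similar to its Jordan form J, which has the same characteristic polynomial as A) gives
  χ_A(x) = x^3 - 12*x^2 + 48*x - 64
which factors as (x - 4)^3. The eigenvalues (with algebraic multiplicities) are λ = 4 with multiplicity 3.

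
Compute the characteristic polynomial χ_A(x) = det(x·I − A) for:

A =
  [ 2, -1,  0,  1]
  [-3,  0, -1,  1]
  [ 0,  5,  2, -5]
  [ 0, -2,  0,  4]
x^4 - 8*x^3 + 24*x^2 - 32*x + 16

Expanding det(x·I − A) (e.g. by cofactor expansion or by noting that A is similar to its Jordan form J, which has the same characteristic polynomial as A) gives
  χ_A(x) = x^4 - 8*x^3 + 24*x^2 - 32*x + 16
which factors as (x - 2)^4. The eigenvalues (with algebraic multiplicities) are λ = 2 with multiplicity 4.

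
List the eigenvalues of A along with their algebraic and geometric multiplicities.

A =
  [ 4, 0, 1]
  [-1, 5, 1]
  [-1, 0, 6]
λ = 5: alg = 3, geom = 2

Step 1 — factor the characteristic polynomial to read off the algebraic multiplicities:
  χ_A(x) = (x - 5)^3

Step 2 — compute geometric multiplicities via the rank-nullity identity g(λ) = n − rank(A − λI):
  rank(A − (5)·I) = 1, so dim ker(A − (5)·I) = n − 1 = 2

Summary:
  λ = 5: algebraic multiplicity = 3, geometric multiplicity = 2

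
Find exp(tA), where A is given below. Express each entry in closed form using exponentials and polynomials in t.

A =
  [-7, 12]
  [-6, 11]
e^{tA} =
  [-exp(5*t) + 2*exp(-t), 2*exp(5*t) - 2*exp(-t)]
  [-exp(5*t) + exp(-t), 2*exp(5*t) - exp(-t)]

Strategy: write A = P · J · P⁻¹ where J is a Jordan canonical form, so e^{tA} = P · e^{tJ} · P⁻¹, and e^{tJ} can be computed block-by-block.

A has Jordan form
J =
  [-1, 0]
  [ 0, 5]
(up to reordering of blocks).

Per-block formulas:
  For a 1×1 block at λ = 5: exp(t · [5]) = [e^(5t)].
  For a 1×1 block at λ = -1: exp(t · [-1]) = [e^(-1t)].

After assembling e^{tJ} and conjugating by P, we get:

e^{tA} =
  [-exp(5*t) + 2*exp(-t), 2*exp(5*t) - 2*exp(-t)]
  [-exp(5*t) + exp(-t), 2*exp(5*t) - exp(-t)]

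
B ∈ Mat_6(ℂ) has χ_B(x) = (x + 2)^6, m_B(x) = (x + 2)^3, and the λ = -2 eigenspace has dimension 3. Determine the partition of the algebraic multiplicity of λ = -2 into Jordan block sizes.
Block sizes for λ = -2: [3, 2, 1]

Step 1 — from the characteristic polynomial, algebraic multiplicity of λ = -2 is 6. From dim ker(B − (-2)·I) = 3, there are exactly 3 Jordan blocks for λ = -2.
Step 2 — from the minimal polynomial, the factor (x + 2)^3 tells us the largest block for λ = -2 has size 3.
Step 3 — with total size 6, 3 blocks, and largest block 3, the block sizes (in nonincreasing order) are [3, 2, 1].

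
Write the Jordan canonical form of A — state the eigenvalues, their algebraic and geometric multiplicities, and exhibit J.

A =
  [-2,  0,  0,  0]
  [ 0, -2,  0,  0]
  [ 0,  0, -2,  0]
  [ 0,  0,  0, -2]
J_1(-2) ⊕ J_1(-2) ⊕ J_1(-2) ⊕ J_1(-2)

The characteristic polynomial is
  det(x·I − A) = x^4 + 8*x^3 + 24*x^2 + 32*x + 16 = (x + 2)^4

Eigenvalues and multiplicities (the geometric multiplicity of λ is n − rank(A − λI), which equals the number of Jordan blocks for λ):
  λ = -2: algebraic multiplicity = 4, geometric multiplicity = 4

Determining the block sizes for each eigenvalue:
  λ = -2: gm = am = 4, so every block has size 1 → block sizes [1, 1, 1, 1]

Assembling the blocks gives a Jordan form
J =
  [-2,  0,  0,  0]
  [ 0, -2,  0,  0]
  [ 0,  0, -2,  0]
  [ 0,  0,  0, -2]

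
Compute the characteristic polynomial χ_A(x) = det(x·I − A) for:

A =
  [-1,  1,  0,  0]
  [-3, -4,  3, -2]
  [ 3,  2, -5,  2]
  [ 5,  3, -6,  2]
x^4 + 8*x^3 + 24*x^2 + 32*x + 16

Expanding det(x·I − A) (e.g. by cofactor expansion or by noting that A is similar to its Jordan form J, which has the same characteristic polynomial as A) gives
  χ_A(x) = x^4 + 8*x^3 + 24*x^2 + 32*x + 16
which factors as (x + 2)^4. The eigenvalues (with algebraic multiplicities) are λ = -2 with multiplicity 4.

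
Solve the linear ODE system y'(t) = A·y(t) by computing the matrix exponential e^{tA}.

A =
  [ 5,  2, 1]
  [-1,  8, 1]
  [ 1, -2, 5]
e^{tA} =
  [-t*exp(6*t) + exp(6*t), 2*t*exp(6*t), t*exp(6*t)]
  [-t*exp(6*t), 2*t*exp(6*t) + exp(6*t), t*exp(6*t)]
  [t*exp(6*t), -2*t*exp(6*t), -t*exp(6*t) + exp(6*t)]

Strategy: write A = P · J · P⁻¹ where J is a Jordan canonical form, so e^{tA} = P · e^{tJ} · P⁻¹, and e^{tJ} can be computed block-by-block.

A has Jordan form
J =
  [6, 1, 0]
  [0, 6, 0]
  [0, 0, 6]
(up to reordering of blocks).

Per-block formulas:
  For a 2×2 Jordan block J_2(6): exp(t · J_2(6)) = e^(6t)·(I + t·N), where N is the 2×2 nilpotent shift.
  For a 1×1 block at λ = 6: exp(t · [6]) = [e^(6t)].

After assembling e^{tJ} and conjugating by P, we get:

e^{tA} =
  [-t*exp(6*t) + exp(6*t), 2*t*exp(6*t), t*exp(6*t)]
  [-t*exp(6*t), 2*t*exp(6*t) + exp(6*t), t*exp(6*t)]
  [t*exp(6*t), -2*t*exp(6*t), -t*exp(6*t) + exp(6*t)]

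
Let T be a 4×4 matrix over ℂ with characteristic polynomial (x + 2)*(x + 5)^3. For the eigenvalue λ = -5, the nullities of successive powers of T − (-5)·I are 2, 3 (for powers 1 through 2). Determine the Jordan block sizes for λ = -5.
Block sizes for λ = -5: [2, 1]

From the dimensions of kernels of powers, the number of Jordan blocks of size at least j is d_j − d_{j−1} where d_j = dim ker(N^j) (with d_0 = 0). Computing the differences gives [2, 1].
The number of blocks of size exactly k is (#blocks of size ≥ k) − (#blocks of size ≥ k + 1), so the partition is: 1 block(s) of size 1, 1 block(s) of size 2.
In nonincreasing order the block sizes are [2, 1].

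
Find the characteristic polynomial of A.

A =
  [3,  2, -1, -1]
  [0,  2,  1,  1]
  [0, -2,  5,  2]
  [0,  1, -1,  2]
x^4 - 12*x^3 + 54*x^2 - 108*x + 81

Expanding det(x·I − A) (e.g. by cofactor expansion or by noting that A is similar to its Jordan form J, which has the same characteristic polynomial as A) gives
  χ_A(x) = x^4 - 12*x^3 + 54*x^2 - 108*x + 81
which factors as (x - 3)^4. The eigenvalues (with algebraic multiplicities) are λ = 3 with multiplicity 4.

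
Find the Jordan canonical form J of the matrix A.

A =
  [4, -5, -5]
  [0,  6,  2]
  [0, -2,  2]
J_2(4) ⊕ J_1(4)

The characteristic polynomial is
  det(x·I − A) = x^3 - 12*x^2 + 48*x - 64 = (x - 4)^3

Eigenvalues and multiplicities (the geometric multiplicity of λ is n − rank(A − λI), which equals the number of Jordan blocks for λ):
  λ = 4: algebraic multiplicity = 3, geometric multiplicity = 2

Determining the block sizes for each eigenvalue:
  λ = 4: 2 blocks summing to 3 forces exactly one block of size 2 and the rest size 1 → block sizes [2, 1]

Assembling the blocks gives a Jordan form
J =
  [4, 1, 0]
  [0, 4, 0]
  [0, 0, 4]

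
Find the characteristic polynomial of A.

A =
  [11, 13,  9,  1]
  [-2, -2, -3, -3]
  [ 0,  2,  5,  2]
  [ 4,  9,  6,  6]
x^4 - 20*x^3 + 150*x^2 - 500*x + 625

Expanding det(x·I − A) (e.g. by cofactor expansion or by noting that A is similar to its Jordan form J, which has the same characteristic polynomial as A) gives
  χ_A(x) = x^4 - 20*x^3 + 150*x^2 - 500*x + 625
which factors as (x - 5)^4. The eigenvalues (with algebraic multiplicities) are λ = 5 with multiplicity 4.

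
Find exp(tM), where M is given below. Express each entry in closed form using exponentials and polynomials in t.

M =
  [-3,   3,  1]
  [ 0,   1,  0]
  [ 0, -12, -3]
e^{tM} =
  [exp(-3*t), 3*t*exp(-3*t), t*exp(-3*t)]
  [0, exp(t), 0]
  [0, -3*exp(t) + 3*exp(-3*t), exp(-3*t)]

Strategy: write M = P · J · P⁻¹ where J is a Jordan canonical form, so e^{tM} = P · e^{tJ} · P⁻¹, and e^{tJ} can be computed block-by-block.

M has Jordan form
J =
  [-3,  1, 0]
  [ 0, -3, 0]
  [ 0,  0, 1]
(up to reordering of blocks).

Per-block formulas:
  For a 1×1 block at λ = 1: exp(t · [1]) = [e^(1t)].
  For a 2×2 Jordan block J_2(-3): exp(t · J_2(-3)) = e^(-3t)·(I + t·N), where N is the 2×2 nilpotent shift.

After assembling e^{tJ} and conjugating by P, we get:

e^{tM} =
  [exp(-3*t), 3*t*exp(-3*t), t*exp(-3*t)]
  [0, exp(t), 0]
  [0, -3*exp(t) + 3*exp(-3*t), exp(-3*t)]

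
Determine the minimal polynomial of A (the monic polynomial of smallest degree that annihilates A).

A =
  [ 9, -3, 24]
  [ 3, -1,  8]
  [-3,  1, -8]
x^2

The characteristic polynomial is χ_A(x) = x^3, so the eigenvalues are known. The minimal polynomial is
  m_A(x) = Π_λ (x − λ)^{k_λ}
where k_λ is the size of the *largest* Jordan block for λ (equivalently, the smallest k with (A − λI)^k v = 0 for every generalised eigenvector v of λ).

  λ = 0: largest Jordan block has size 2, contributing (x − 0)^2

So m_A(x) = x^2 = x^2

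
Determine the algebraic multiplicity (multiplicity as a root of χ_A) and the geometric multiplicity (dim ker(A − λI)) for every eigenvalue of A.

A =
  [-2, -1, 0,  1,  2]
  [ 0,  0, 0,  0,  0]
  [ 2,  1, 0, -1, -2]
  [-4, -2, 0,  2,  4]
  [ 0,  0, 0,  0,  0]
λ = 0: alg = 5, geom = 4

Step 1 — factor the characteristic polynomial to read off the algebraic multiplicities:
  χ_A(x) = x^5

Step 2 — compute geometric multiplicities via the rank-nullity identity g(λ) = n − rank(A − λI):
  rank(A − (0)·I) = 1, so dim ker(A − (0)·I) = n − 1 = 4

Summary:
  λ = 0: algebraic multiplicity = 5, geometric multiplicity = 4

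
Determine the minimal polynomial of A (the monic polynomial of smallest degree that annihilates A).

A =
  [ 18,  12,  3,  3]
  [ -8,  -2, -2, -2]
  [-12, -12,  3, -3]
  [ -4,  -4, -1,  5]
x^2 - 12*x + 36

The characteristic polynomial is χ_A(x) = (x - 6)^4, so the eigenvalues are known. The minimal polynomial is
  m_A(x) = Π_λ (x − λ)^{k_λ}
where k_λ is the size of the *largest* Jordan block for λ (equivalently, the smallest k with (A − λI)^k v = 0 for every generalised eigenvector v of λ).

  λ = 6: largest Jordan block has size 2, contributing (x − 6)^2

So m_A(x) = (x - 6)^2 = x^2 - 12*x + 36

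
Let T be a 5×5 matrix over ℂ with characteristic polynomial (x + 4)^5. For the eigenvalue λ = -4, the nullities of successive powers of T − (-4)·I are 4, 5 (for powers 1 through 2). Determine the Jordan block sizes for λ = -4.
Block sizes for λ = -4: [2, 1, 1, 1]

From the dimensions of kernels of powers, the number of Jordan blocks of size at least j is d_j − d_{j−1} where d_j = dim ker(N^j) (with d_0 = 0). Computing the differences gives [4, 1].
The number of blocks of size exactly k is (#blocks of size ≥ k) − (#blocks of size ≥ k + 1), so the partition is: 3 block(s) of size 1, 1 block(s) of size 2.
In nonincreasing order the block sizes are [2, 1, 1, 1].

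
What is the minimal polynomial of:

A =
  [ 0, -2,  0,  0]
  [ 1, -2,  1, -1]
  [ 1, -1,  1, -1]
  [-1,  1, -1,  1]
x^3

The characteristic polynomial is χ_A(x) = x^4, so the eigenvalues are known. The minimal polynomial is
  m_A(x) = Π_λ (x − λ)^{k_λ}
where k_λ is the size of the *largest* Jordan block for λ (equivalently, the smallest k with (A − λI)^k v = 0 for every generalised eigenvector v of λ).

  λ = 0: largest Jordan block has size 3, contributing (x − 0)^3

So m_A(x) = x^3 = x^3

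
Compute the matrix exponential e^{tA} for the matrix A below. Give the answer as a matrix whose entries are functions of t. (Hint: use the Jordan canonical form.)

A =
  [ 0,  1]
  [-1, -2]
e^{tA} =
  [t*exp(-t) + exp(-t), t*exp(-t)]
  [-t*exp(-t), -t*exp(-t) + exp(-t)]

Strategy: write A = P · J · P⁻¹ where J is a Jordan canonical form, so e^{tA} = P · e^{tJ} · P⁻¹, and e^{tJ} can be computed block-by-block.

A has Jordan form
J =
  [-1,  1]
  [ 0, -1]
(up to reordering of blocks).

Per-block formulas:
  For a 2×2 Jordan block J_2(-1): exp(t · J_2(-1)) = e^(-1t)·(I + t·N), where N is the 2×2 nilpotent shift.

After assembling e^{tJ} and conjugating by P, we get:

e^{tA} =
  [t*exp(-t) + exp(-t), t*exp(-t)]
  [-t*exp(-t), -t*exp(-t) + exp(-t)]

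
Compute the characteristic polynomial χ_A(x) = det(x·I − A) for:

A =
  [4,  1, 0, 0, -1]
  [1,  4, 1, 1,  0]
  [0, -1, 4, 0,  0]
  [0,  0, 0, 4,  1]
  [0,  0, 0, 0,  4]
x^5 - 20*x^4 + 160*x^3 - 640*x^2 + 1280*x - 1024

Expanding det(x·I − A) (e.g. by cofactor expansion or by noting that A is similar to its Jordan form J, which has the same characteristic polynomial as A) gives
  χ_A(x) = x^5 - 20*x^4 + 160*x^3 - 640*x^2 + 1280*x - 1024
which factors as (x - 4)^5. The eigenvalues (with algebraic multiplicities) are λ = 4 with multiplicity 5.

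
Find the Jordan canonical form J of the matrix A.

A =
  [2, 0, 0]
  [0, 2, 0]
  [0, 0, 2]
J_1(2) ⊕ J_1(2) ⊕ J_1(2)

The characteristic polynomial is
  det(x·I − A) = x^3 - 6*x^2 + 12*x - 8 = (x - 2)^3

Eigenvalues and multiplicities (the geometric multiplicity of λ is n − rank(A − λI), which equals the number of Jordan blocks for λ):
  λ = 2: algebraic multiplicity = 3, geometric multiplicity = 3

Determining the block sizes for each eigenvalue:
  λ = 2: gm = am = 3, so every block has size 1 → block sizes [1, 1, 1]

Assembling the blocks gives a Jordan form
J =
  [2, 0, 0]
  [0, 2, 0]
  [0, 0, 2]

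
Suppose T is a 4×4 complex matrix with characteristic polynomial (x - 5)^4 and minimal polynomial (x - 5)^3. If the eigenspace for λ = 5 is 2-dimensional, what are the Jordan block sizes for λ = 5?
Block sizes for λ = 5: [3, 1]

Step 1 — from the characteristic polynomial, algebraic multiplicity of λ = 5 is 4. From dim ker(T − (5)·I) = 2, there are exactly 2 Jordan blocks for λ = 5.
Step 2 — from the minimal polynomial, the factor (x − 5)^3 tells us the largest block for λ = 5 has size 3.
Step 3 — with total size 4, 2 blocks, and largest block 3, the block sizes (in nonincreasing order) are [3, 1].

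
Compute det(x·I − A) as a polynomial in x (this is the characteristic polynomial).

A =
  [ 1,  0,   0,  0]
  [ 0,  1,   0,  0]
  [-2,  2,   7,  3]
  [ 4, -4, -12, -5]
x^4 - 4*x^3 + 6*x^2 - 4*x + 1

Expanding det(x·I − A) (e.g. by cofactor expansion or by noting that A is similar to its Jordan form J, which has the same characteristic polynomial as A) gives
  χ_A(x) = x^4 - 4*x^3 + 6*x^2 - 4*x + 1
which factors as (x - 1)^4. The eigenvalues (with algebraic multiplicities) are λ = 1 with multiplicity 4.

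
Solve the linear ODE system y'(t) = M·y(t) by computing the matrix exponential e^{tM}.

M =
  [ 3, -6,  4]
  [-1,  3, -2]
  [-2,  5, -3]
e^{tM} =
  [t^2*exp(t) + 2*t*exp(t) + exp(t), -2*t^2*exp(t) - 6*t*exp(t), 2*t^2*exp(t) + 4*t*exp(t)]
  [-t*exp(t), 2*t*exp(t) + exp(t), -2*t*exp(t)]
  [-t^2*exp(t)/2 - 2*t*exp(t), t^2*exp(t) + 5*t*exp(t), -t^2*exp(t) - 4*t*exp(t) + exp(t)]

Strategy: write M = P · J · P⁻¹ where J is a Jordan canonical form, so e^{tM} = P · e^{tJ} · P⁻¹, and e^{tJ} can be computed block-by-block.

M has Jordan form
J =
  [1, 1, 0]
  [0, 1, 1]
  [0, 0, 1]
(up to reordering of blocks).

Per-block formulas:
  For a 3×3 Jordan block J_3(1): exp(t · J_3(1)) = e^(1t)·(I + t·N + (t^2/2)·N^2), where N is the 3×3 nilpotent shift.

After assembling e^{tJ} and conjugating by P, we get:

e^{tM} =
  [t^2*exp(t) + 2*t*exp(t) + exp(t), -2*t^2*exp(t) - 6*t*exp(t), 2*t^2*exp(t) + 4*t*exp(t)]
  [-t*exp(t), 2*t*exp(t) + exp(t), -2*t*exp(t)]
  [-t^2*exp(t)/2 - 2*t*exp(t), t^2*exp(t) + 5*t*exp(t), -t^2*exp(t) - 4*t*exp(t) + exp(t)]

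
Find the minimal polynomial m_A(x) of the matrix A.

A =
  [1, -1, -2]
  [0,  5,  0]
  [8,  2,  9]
x^2 - 10*x + 25

The characteristic polynomial is χ_A(x) = (x - 5)^3, so the eigenvalues are known. The minimal polynomial is
  m_A(x) = Π_λ (x − λ)^{k_λ}
where k_λ is the size of the *largest* Jordan block for λ (equivalently, the smallest k with (A − λI)^k v = 0 for every generalised eigenvector v of λ).

  λ = 5: largest Jordan block has size 2, contributing (x − 5)^2

So m_A(x) = (x - 5)^2 = x^2 - 10*x + 25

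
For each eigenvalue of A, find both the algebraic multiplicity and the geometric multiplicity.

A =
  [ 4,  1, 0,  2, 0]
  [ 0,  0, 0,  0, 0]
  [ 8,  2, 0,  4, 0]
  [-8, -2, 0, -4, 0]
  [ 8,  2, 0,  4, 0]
λ = 0: alg = 5, geom = 4

Step 1 — factor the characteristic polynomial to read off the algebraic multiplicities:
  χ_A(x) = x^5

Step 2 — compute geometric multiplicities via the rank-nullity identity g(λ) = n − rank(A − λI):
  rank(A − (0)·I) = 1, so dim ker(A − (0)·I) = n − 1 = 4

Summary:
  λ = 0: algebraic multiplicity = 5, geometric multiplicity = 4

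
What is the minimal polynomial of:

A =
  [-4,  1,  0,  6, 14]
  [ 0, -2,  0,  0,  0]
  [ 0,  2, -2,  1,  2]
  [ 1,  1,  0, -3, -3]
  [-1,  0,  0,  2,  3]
x^4 + 6*x^3 + 13*x^2 + 12*x + 4

The characteristic polynomial is χ_A(x) = (x + 1)^2*(x + 2)^3, so the eigenvalues are known. The minimal polynomial is
  m_A(x) = Π_λ (x − λ)^{k_λ}
where k_λ is the size of the *largest* Jordan block for λ (equivalently, the smallest k with (A − λI)^k v = 0 for every generalised eigenvector v of λ).

  λ = -2: largest Jordan block has size 2, contributing (x + 2)^2
  λ = -1: largest Jordan block has size 2, contributing (x + 1)^2

So m_A(x) = (x + 1)^2*(x + 2)^2 = x^4 + 6*x^3 + 13*x^2 + 12*x + 4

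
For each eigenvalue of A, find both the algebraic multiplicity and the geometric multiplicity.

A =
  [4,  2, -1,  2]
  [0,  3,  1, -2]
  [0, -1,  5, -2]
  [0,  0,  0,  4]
λ = 4: alg = 4, geom = 2

Step 1 — factor the characteristic polynomial to read off the algebraic multiplicities:
  χ_A(x) = (x - 4)^4

Step 2 — compute geometric multiplicities via the rank-nullity identity g(λ) = n − rank(A − λI):
  rank(A − (4)·I) = 2, so dim ker(A − (4)·I) = n − 2 = 2

Summary:
  λ = 4: algebraic multiplicity = 4, geometric multiplicity = 2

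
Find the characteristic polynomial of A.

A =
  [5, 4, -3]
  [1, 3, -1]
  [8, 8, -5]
x^3 - 3*x^2 + 3*x - 1

Expanding det(x·I − A) (e.g. by cofactor expansion or by noting that A is similar to its Jordan form J, which has the same characteristic polynomial as A) gives
  χ_A(x) = x^3 - 3*x^2 + 3*x - 1
which factors as (x - 1)^3. The eigenvalues (with algebraic multiplicities) are λ = 1 with multiplicity 3.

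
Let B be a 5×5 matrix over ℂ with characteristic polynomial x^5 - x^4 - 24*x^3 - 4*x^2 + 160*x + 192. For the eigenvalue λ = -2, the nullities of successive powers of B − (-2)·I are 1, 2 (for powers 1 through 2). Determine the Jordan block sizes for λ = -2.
Block sizes for λ = -2: [2]

From the dimensions of kernels of powers, the number of Jordan blocks of size at least j is d_j − d_{j−1} where d_j = dim ker(N^j) (with d_0 = 0). Computing the differences gives [1, 1].
The number of blocks of size exactly k is (#blocks of size ≥ k) − (#blocks of size ≥ k + 1), so the partition is: 1 block(s) of size 2.
In nonincreasing order the block sizes are [2].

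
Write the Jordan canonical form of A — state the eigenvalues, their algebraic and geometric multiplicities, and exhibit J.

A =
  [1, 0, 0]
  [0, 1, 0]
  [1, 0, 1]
J_2(1) ⊕ J_1(1)

The characteristic polynomial is
  det(x·I − A) = x^3 - 3*x^2 + 3*x - 1 = (x - 1)^3

Eigenvalues and multiplicities (the geometric multiplicity of λ is n − rank(A − λI), which equals the number of Jordan blocks for λ):
  λ = 1: algebraic multiplicity = 3, geometric multiplicity = 2

Determining the block sizes for each eigenvalue:
  λ = 1: 2 blocks summing to 3 forces exactly one block of size 2 and the rest size 1 → block sizes [2, 1]

Assembling the blocks gives a Jordan form
J =
  [1, 1, 0]
  [0, 1, 0]
  [0, 0, 1]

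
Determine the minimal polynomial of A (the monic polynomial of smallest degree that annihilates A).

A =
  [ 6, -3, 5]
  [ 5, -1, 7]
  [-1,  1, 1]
x^3 - 6*x^2 + 12*x - 8

The characteristic polynomial is χ_A(x) = (x - 2)^3, so the eigenvalues are known. The minimal polynomial is
  m_A(x) = Π_λ (x − λ)^{k_λ}
where k_λ is the size of the *largest* Jordan block for λ (equivalently, the smallest k with (A − λI)^k v = 0 for every generalised eigenvector v of λ).

  λ = 2: largest Jordan block has size 3, contributing (x − 2)^3

So m_A(x) = (x - 2)^3 = x^3 - 6*x^2 + 12*x - 8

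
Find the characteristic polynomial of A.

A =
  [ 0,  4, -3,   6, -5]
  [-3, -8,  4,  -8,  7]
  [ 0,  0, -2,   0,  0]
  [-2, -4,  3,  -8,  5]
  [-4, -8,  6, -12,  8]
x^5 + 10*x^4 + 40*x^3 + 80*x^2 + 80*x + 32

Expanding det(x·I − A) (e.g. by cofactor expansion or by noting that A is similar to its Jordan form J, which has the same characteristic polynomial as A) gives
  χ_A(x) = x^5 + 10*x^4 + 40*x^3 + 80*x^2 + 80*x + 32
which factors as (x + 2)^5. The eigenvalues (with algebraic multiplicities) are λ = -2 with multiplicity 5.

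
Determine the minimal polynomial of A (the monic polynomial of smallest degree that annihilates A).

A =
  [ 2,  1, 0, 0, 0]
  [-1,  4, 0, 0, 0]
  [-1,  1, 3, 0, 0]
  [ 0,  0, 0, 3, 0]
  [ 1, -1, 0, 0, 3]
x^2 - 6*x + 9

The characteristic polynomial is χ_A(x) = (x - 3)^5, so the eigenvalues are known. The minimal polynomial is
  m_A(x) = Π_λ (x − λ)^{k_λ}
where k_λ is the size of the *largest* Jordan block for λ (equivalently, the smallest k with (A − λI)^k v = 0 for every generalised eigenvector v of λ).

  λ = 3: largest Jordan block has size 2, contributing (x − 3)^2

So m_A(x) = (x - 3)^2 = x^2 - 6*x + 9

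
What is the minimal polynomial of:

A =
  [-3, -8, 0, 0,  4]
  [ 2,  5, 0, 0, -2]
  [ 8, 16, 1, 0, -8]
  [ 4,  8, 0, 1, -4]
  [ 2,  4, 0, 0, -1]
x^2 - 1

The characteristic polynomial is χ_A(x) = (x - 1)^4*(x + 1), so the eigenvalues are known. The minimal polynomial is
  m_A(x) = Π_λ (x − λ)^{k_λ}
where k_λ is the size of the *largest* Jordan block for λ (equivalently, the smallest k with (A − λI)^k v = 0 for every generalised eigenvector v of λ).

  λ = -1: largest Jordan block has size 1, contributing (x + 1)
  λ = 1: largest Jordan block has size 1, contributing (x − 1)

So m_A(x) = (x - 1)*(x + 1) = x^2 - 1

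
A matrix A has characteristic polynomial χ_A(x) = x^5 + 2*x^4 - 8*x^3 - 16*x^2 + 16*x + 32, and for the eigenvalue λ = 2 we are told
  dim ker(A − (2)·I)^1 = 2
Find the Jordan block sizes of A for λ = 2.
Block sizes for λ = 2: [1, 1]

From the dimensions of kernels of powers, the number of Jordan blocks of size at least j is d_j − d_{j−1} where d_j = dim ker(N^j) (with d_0 = 0). Computing the differences gives [2].
The number of blocks of size exactly k is (#blocks of size ≥ k) − (#blocks of size ≥ k + 1), so the partition is: 2 block(s) of size 1.
In nonincreasing order the block sizes are [1, 1].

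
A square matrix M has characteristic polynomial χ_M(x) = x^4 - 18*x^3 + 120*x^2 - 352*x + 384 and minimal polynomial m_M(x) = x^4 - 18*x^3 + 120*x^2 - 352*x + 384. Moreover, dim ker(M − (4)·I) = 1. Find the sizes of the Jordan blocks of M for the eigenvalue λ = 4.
Block sizes for λ = 4: [3]

Step 1 — from the characteristic polynomial, algebraic multiplicity of λ = 4 is 3. From dim ker(M − (4)·I) = 1, there are exactly 1 Jordan blocks for λ = 4.
Step 2 — from the minimal polynomial, the factor (x − 4)^3 tells us the largest block for λ = 4 has size 3.
Step 3 — with total size 3, 1 blocks, and largest block 3, the block sizes (in nonincreasing order) are [3].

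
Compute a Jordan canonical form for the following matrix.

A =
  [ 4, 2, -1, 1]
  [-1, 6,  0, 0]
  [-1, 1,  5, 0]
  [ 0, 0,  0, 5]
J_3(5) ⊕ J_1(5)

The characteristic polynomial is
  det(x·I − A) = x^4 - 20*x^3 + 150*x^2 - 500*x + 625 = (x - 5)^4

Eigenvalues and multiplicities (the geometric multiplicity of λ is n − rank(A − λI), which equals the number of Jordan blocks for λ):
  λ = 5: algebraic multiplicity = 4, geometric multiplicity = 2

Determining the block sizes for each eigenvalue:
  λ = 5: with am = 4 and gm = 2, the partition is not yet determined (e.g. several partitions of 4 into 2 parts exist). Let N = A − (5)·I. Computing rank(N^1) = 2, rank(N^2) = 1, rank(N^3) = 0; the number of blocks of size ≥ j is rank(N^{j−1}) − rank(N^j), giving [2, 1, 1]. So we have 1 block(s) of size 3, 1 block(s) of size 1 → block sizes [3, 1]

Assembling the blocks gives a Jordan form
J =
  [5, 1, 0, 0]
  [0, 5, 1, 0]
  [0, 0, 5, 0]
  [0, 0, 0, 5]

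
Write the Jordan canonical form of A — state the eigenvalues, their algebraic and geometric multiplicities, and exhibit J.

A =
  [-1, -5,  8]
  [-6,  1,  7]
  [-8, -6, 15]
J_3(5)

The characteristic polynomial is
  det(x·I − A) = x^3 - 15*x^2 + 75*x - 125 = (x - 5)^3

Eigenvalues and multiplicities (the geometric multiplicity of λ is n − rank(A − λI), which equals the number of Jordan blocks for λ):
  λ = 5: algebraic multiplicity = 3, geometric multiplicity = 1

Determining the block sizes for each eigenvalue:
  λ = 5: one block (gm = 1), so the single block has size am = 3 → block sizes [3]

Assembling the blocks gives a Jordan form
J =
  [5, 1, 0]
  [0, 5, 1]
  [0, 0, 5]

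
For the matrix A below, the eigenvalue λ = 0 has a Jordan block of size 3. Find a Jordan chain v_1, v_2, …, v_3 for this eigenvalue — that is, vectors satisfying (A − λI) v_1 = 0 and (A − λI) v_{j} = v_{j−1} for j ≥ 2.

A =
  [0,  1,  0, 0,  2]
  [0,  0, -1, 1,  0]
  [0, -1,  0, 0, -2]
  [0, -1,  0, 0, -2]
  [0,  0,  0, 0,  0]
A Jordan chain for λ = 0 of length 3:
v_1 = (-1, 0, 1, 1, 0)ᵀ
v_2 = (0, -1, 0, 0, 0)ᵀ
v_3 = (0, 0, 1, 0, 0)ᵀ

Let N = A − (0)·I. We want v_3 with N^3 v_3 = 0 but N^2 v_3 ≠ 0; then v_{j-1} := N · v_j for j = 3, …, 2.

Pick v_3 = (0, 0, 1, 0, 0)ᵀ.
Then v_2 = N · v_3 = (0, -1, 0, 0, 0)ᵀ.
Then v_1 = N · v_2 = (-1, 0, 1, 1, 0)ᵀ.

Sanity check: (A − (0)·I) v_1 = (0, 0, 0, 0, 0)ᵀ = 0. ✓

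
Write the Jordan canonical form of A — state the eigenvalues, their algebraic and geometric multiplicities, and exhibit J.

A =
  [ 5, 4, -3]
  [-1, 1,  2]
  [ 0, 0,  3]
J_3(3)

The characteristic polynomial is
  det(x·I − A) = x^3 - 9*x^2 + 27*x - 27 = (x - 3)^3

Eigenvalues and multiplicities (the geometric multiplicity of λ is n − rank(A − λI), which equals the number of Jordan blocks for λ):
  λ = 3: algebraic multiplicity = 3, geometric multiplicity = 1

Determining the block sizes for each eigenvalue:
  λ = 3: one block (gm = 1), so the single block has size am = 3 → block sizes [3]

Assembling the blocks gives a Jordan form
J =
  [3, 1, 0]
  [0, 3, 1]
  [0, 0, 3]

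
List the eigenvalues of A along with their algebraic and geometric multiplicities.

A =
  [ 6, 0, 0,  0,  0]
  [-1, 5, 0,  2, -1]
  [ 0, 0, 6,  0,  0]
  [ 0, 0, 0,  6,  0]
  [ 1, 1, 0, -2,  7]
λ = 6: alg = 5, geom = 4

Step 1 — factor the characteristic polynomial to read off the algebraic multiplicities:
  χ_A(x) = (x - 6)^5

Step 2 — compute geometric multiplicities via the rank-nullity identity g(λ) = n − rank(A − λI):
  rank(A − (6)·I) = 1, so dim ker(A − (6)·I) = n − 1 = 4

Summary:
  λ = 6: algebraic multiplicity = 5, geometric multiplicity = 4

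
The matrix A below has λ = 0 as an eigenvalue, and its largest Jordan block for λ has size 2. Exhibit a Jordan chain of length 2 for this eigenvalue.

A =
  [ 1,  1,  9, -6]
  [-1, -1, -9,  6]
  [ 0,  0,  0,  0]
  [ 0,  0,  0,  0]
A Jordan chain for λ = 0 of length 2:
v_1 = (1, -1, 0, 0)ᵀ
v_2 = (1, 0, 0, 0)ᵀ

Let N = A − (0)·I. We want v_2 with N^2 v_2 = 0 but N^1 v_2 ≠ 0; then v_{j-1} := N · v_j for j = 2, …, 2.

Pick v_2 = (1, 0, 0, 0)ᵀ.
Then v_1 = N · v_2 = (1, -1, 0, 0)ᵀ.

Sanity check: (A − (0)·I) v_1 = (0, 0, 0, 0)ᵀ = 0. ✓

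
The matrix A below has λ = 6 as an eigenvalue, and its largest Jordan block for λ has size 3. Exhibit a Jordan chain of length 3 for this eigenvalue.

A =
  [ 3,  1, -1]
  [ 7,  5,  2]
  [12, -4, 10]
A Jordan chain for λ = 6 of length 3:
v_1 = (4, -4, -16)ᵀ
v_2 = (-3, 7, 12)ᵀ
v_3 = (1, 0, 0)ᵀ

Let N = A − (6)·I. We want v_3 with N^3 v_3 = 0 but N^2 v_3 ≠ 0; then v_{j-1} := N · v_j for j = 3, …, 2.

Pick v_3 = (1, 0, 0)ᵀ.
Then v_2 = N · v_3 = (-3, 7, 12)ᵀ.
Then v_1 = N · v_2 = (4, -4, -16)ᵀ.

Sanity check: (A − (6)·I) v_1 = (0, 0, 0)ᵀ = 0. ✓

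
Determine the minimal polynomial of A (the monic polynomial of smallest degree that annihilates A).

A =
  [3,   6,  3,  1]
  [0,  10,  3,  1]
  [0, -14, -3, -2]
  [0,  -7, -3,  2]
x^3 - 9*x^2 + 27*x - 27

The characteristic polynomial is χ_A(x) = (x - 3)^4, so the eigenvalues are known. The minimal polynomial is
  m_A(x) = Π_λ (x − λ)^{k_λ}
where k_λ is the size of the *largest* Jordan block for λ (equivalently, the smallest k with (A − λI)^k v = 0 for every generalised eigenvector v of λ).

  λ = 3: largest Jordan block has size 3, contributing (x − 3)^3

So m_A(x) = (x - 3)^3 = x^3 - 9*x^2 + 27*x - 27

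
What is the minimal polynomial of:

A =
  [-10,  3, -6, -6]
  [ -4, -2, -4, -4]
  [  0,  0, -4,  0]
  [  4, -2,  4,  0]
x^2 + 8*x + 16

The characteristic polynomial is χ_A(x) = (x + 4)^4, so the eigenvalues are known. The minimal polynomial is
  m_A(x) = Π_λ (x − λ)^{k_λ}
where k_λ is the size of the *largest* Jordan block for λ (equivalently, the smallest k with (A − λI)^k v = 0 for every generalised eigenvector v of λ).

  λ = -4: largest Jordan block has size 2, contributing (x + 4)^2

So m_A(x) = (x + 4)^2 = x^2 + 8*x + 16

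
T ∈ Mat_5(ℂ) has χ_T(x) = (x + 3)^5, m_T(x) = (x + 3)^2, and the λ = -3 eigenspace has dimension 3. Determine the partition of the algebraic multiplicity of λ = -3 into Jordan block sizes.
Block sizes for λ = -3: [2, 2, 1]

Step 1 — from the characteristic polynomial, algebraic multiplicity of λ = -3 is 5. From dim ker(T − (-3)·I) = 3, there are exactly 3 Jordan blocks for λ = -3.
Step 2 — from the minimal polynomial, the factor (x + 3)^2 tells us the largest block for λ = -3 has size 2.
Step 3 — with total size 5, 3 blocks, and largest block 2, the block sizes (in nonincreasing order) are [2, 2, 1].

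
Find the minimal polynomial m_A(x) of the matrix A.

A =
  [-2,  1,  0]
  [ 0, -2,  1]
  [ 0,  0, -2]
x^3 + 6*x^2 + 12*x + 8

The characteristic polynomial is χ_A(x) = (x + 2)^3, so the eigenvalues are known. The minimal polynomial is
  m_A(x) = Π_λ (x − λ)^{k_λ}
where k_λ is the size of the *largest* Jordan block for λ (equivalently, the smallest k with (A − λI)^k v = 0 for every generalised eigenvector v of λ).

  λ = -2: largest Jordan block has size 3, contributing (x + 2)^3

So m_A(x) = (x + 2)^3 = x^3 + 6*x^2 + 12*x + 8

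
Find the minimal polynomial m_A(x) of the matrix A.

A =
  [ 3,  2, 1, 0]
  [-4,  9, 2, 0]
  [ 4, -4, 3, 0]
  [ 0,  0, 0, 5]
x^2 - 10*x + 25

The characteristic polynomial is χ_A(x) = (x - 5)^4, so the eigenvalues are known. The minimal polynomial is
  m_A(x) = Π_λ (x − λ)^{k_λ}
where k_λ is the size of the *largest* Jordan block for λ (equivalently, the smallest k with (A − λI)^k v = 0 for every generalised eigenvector v of λ).

  λ = 5: largest Jordan block has size 2, contributing (x − 5)^2

So m_A(x) = (x - 5)^2 = x^2 - 10*x + 25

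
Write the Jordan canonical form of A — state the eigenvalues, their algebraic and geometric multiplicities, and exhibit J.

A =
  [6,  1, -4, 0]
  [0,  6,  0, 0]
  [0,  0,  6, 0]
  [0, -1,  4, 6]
J_2(6) ⊕ J_1(6) ⊕ J_1(6)

The characteristic polynomial is
  det(x·I − A) = x^4 - 24*x^3 + 216*x^2 - 864*x + 1296 = (x - 6)^4

Eigenvalues and multiplicities (the geometric multiplicity of λ is n − rank(A − λI), which equals the number of Jordan blocks for λ):
  λ = 6: algebraic multiplicity = 4, geometric multiplicity = 3

Determining the block sizes for each eigenvalue:
  λ = 6: 3 blocks summing to 4 forces exactly one block of size 2 and the rest size 1 → block sizes [2, 1, 1]

Assembling the blocks gives a Jordan form
J =
  [6, 1, 0, 0]
  [0, 6, 0, 0]
  [0, 0, 6, 0]
  [0, 0, 0, 6]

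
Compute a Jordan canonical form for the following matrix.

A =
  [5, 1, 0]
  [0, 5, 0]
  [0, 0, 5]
J_2(5) ⊕ J_1(5)

The characteristic polynomial is
  det(x·I − A) = x^3 - 15*x^2 + 75*x - 125 = (x - 5)^3

Eigenvalues and multiplicities (the geometric multiplicity of λ is n − rank(A − λI), which equals the number of Jordan blocks for λ):
  λ = 5: algebraic multiplicity = 3, geometric multiplicity = 2

Determining the block sizes for each eigenvalue:
  λ = 5: 2 blocks summing to 3 forces exactly one block of size 2 and the rest size 1 → block sizes [2, 1]

Assembling the blocks gives a Jordan form
J =
  [5, 1, 0]
  [0, 5, 0]
  [0, 0, 5]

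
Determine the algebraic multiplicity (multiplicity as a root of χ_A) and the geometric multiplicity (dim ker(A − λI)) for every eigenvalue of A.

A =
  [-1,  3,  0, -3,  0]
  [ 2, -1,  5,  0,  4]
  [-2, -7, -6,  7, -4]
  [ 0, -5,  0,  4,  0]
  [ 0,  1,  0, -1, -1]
λ = -1: alg = 5, geom = 3

Step 1 — factor the characteristic polynomial to read off the algebraic multiplicities:
  χ_A(x) = (x + 1)^5

Step 2 — compute geometric multiplicities via the rank-nullity identity g(λ) = n − rank(A − λI):
  rank(A − (-1)·I) = 2, so dim ker(A − (-1)·I) = n − 2 = 3

Summary:
  λ = -1: algebraic multiplicity = 5, geometric multiplicity = 3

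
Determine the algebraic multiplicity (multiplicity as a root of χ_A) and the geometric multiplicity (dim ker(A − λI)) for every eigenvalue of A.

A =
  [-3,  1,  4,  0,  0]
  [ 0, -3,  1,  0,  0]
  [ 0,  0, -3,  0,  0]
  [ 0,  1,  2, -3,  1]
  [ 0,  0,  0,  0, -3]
λ = -3: alg = 5, geom = 2

Step 1 — factor the characteristic polynomial to read off the algebraic multiplicities:
  χ_A(x) = (x + 3)^5

Step 2 — compute geometric multiplicities via the rank-nullity identity g(λ) = n − rank(A − λI):
  rank(A − (-3)·I) = 3, so dim ker(A − (-3)·I) = n − 3 = 2

Summary:
  λ = -3: algebraic multiplicity = 5, geometric multiplicity = 2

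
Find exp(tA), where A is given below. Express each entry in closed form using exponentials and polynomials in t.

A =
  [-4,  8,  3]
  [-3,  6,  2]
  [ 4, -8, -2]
e^{tA} =
  [2*t^2 - 4*t + 1, -4*t^2 + 8*t, -t^2 + 3*t]
  [t^2 - 3*t, -2*t^2 + 6*t + 1, -t^2/2 + 2*t]
  [4*t, -8*t, 1 - 2*t]

Strategy: write A = P · J · P⁻¹ where J is a Jordan canonical form, so e^{tA} = P · e^{tJ} · P⁻¹, and e^{tJ} can be computed block-by-block.

A has Jordan form
J =
  [0, 1, 0]
  [0, 0, 1]
  [0, 0, 0]
(up to reordering of blocks).

Per-block formulas:
  For a 3×3 Jordan block J_3(0): exp(t · J_3(0)) = e^(0t)·(I + t·N + (t^2/2)·N^2), where N is the 3×3 nilpotent shift.

After assembling e^{tJ} and conjugating by P, we get:

e^{tA} =
  [2*t^2 - 4*t + 1, -4*t^2 + 8*t, -t^2 + 3*t]
  [t^2 - 3*t, -2*t^2 + 6*t + 1, -t^2/2 + 2*t]
  [4*t, -8*t, 1 - 2*t]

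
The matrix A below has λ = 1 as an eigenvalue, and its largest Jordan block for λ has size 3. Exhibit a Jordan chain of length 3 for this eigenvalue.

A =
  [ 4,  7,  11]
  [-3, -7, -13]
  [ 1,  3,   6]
A Jordan chain for λ = 1 of length 3:
v_1 = (-1, 2, -1)ᵀ
v_2 = (3, -3, 1)ᵀ
v_3 = (1, 0, 0)ᵀ

Let N = A − (1)·I. We want v_3 with N^3 v_3 = 0 but N^2 v_3 ≠ 0; then v_{j-1} := N · v_j for j = 3, …, 2.

Pick v_3 = (1, 0, 0)ᵀ.
Then v_2 = N · v_3 = (3, -3, 1)ᵀ.
Then v_1 = N · v_2 = (-1, 2, -1)ᵀ.

Sanity check: (A − (1)·I) v_1 = (0, 0, 0)ᵀ = 0. ✓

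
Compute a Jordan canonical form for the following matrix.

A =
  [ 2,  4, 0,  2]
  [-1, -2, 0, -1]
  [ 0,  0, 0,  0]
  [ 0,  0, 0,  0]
J_2(0) ⊕ J_1(0) ⊕ J_1(0)

The characteristic polynomial is
  det(x·I − A) = x^4

Eigenvalues and multiplicities (the geometric multiplicity of λ is n − rank(A − λI), which equals the number of Jordan blocks for λ):
  λ = 0: algebraic multiplicity = 4, geometric multiplicity = 3

Determining the block sizes for each eigenvalue:
  λ = 0: 3 blocks summing to 4 forces exactly one block of size 2 and the rest size 1 → block sizes [2, 1, 1]

Assembling the blocks gives a Jordan form
J =
  [0, 1, 0, 0]
  [0, 0, 0, 0]
  [0, 0, 0, 0]
  [0, 0, 0, 0]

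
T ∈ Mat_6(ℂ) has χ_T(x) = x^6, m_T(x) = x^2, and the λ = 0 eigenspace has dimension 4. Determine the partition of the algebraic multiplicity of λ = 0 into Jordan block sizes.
Block sizes for λ = 0: [2, 2, 1, 1]

Step 1 — from the characteristic polynomial, algebraic multiplicity of λ = 0 is 6. From dim ker(T − (0)·I) = 4, there are exactly 4 Jordan blocks for λ = 0.
Step 2 — from the minimal polynomial, the factor (x − 0)^2 tells us the largest block for λ = 0 has size 2.
Step 3 — with total size 6, 4 blocks, and largest block 2, the block sizes (in nonincreasing order) are [2, 2, 1, 1].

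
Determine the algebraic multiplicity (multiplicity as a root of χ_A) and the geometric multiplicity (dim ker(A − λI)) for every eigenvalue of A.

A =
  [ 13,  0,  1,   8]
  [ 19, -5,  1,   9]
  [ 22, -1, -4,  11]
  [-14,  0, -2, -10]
λ = -4: alg = 3, geom = 1; λ = 6: alg = 1, geom = 1

Step 1 — factor the characteristic polynomial to read off the algebraic multiplicities:
  χ_A(x) = (x - 6)*(x + 4)^3

Step 2 — compute geometric multiplicities via the rank-nullity identity g(λ) = n − rank(A − λI):
  rank(A − (-4)·I) = 3, so dim ker(A − (-4)·I) = n − 3 = 1
  rank(A − (6)·I) = 3, so dim ker(A − (6)·I) = n − 3 = 1

Summary:
  λ = -4: algebraic multiplicity = 3, geometric multiplicity = 1
  λ = 6: algebraic multiplicity = 1, geometric multiplicity = 1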